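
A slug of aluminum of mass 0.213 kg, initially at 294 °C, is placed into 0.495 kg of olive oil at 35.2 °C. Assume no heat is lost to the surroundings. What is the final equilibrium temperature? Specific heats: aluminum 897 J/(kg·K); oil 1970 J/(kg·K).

T_f ≈ 77.6 °C

Net heat exchanged in the isolated system is zero:
0.213·897·(T − 294) + 0.495·1970·(T − 35.2) = 0
191.06(T − 294) + 975.15(T − 35.2) = 0
1166.2 T = 90497
T = 90497/1166.2 ≈ 77.60 °C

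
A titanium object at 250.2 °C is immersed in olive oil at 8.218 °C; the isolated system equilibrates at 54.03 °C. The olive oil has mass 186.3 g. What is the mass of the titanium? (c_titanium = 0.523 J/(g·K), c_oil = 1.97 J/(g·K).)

Heat lost by the titanium = heat gained by the oil:
m×0.523×(250.2 − 54.03) = 186.3×1.97×(54.03 − 8.218)
102.6 m = 16814  ⇒  m ≈ 163.9 g

m ≈ 164 g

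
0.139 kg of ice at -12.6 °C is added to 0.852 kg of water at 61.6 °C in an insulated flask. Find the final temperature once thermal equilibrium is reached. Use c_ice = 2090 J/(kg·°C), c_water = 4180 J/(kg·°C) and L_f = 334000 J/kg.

T_f ≈ 40.9 °C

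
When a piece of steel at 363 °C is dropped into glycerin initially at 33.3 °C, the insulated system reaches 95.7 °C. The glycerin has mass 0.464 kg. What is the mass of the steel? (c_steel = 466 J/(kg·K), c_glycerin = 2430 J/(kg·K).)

Let T be the final temperature. ΣQ_i = 0:
m×466×(95.7 − 363) + 0.464×2430×(95.7 − 33.3) = 0
-124562 m = -70357
m = -70357/-124562 ≈ 0.5648 kg

m ≈ 0.565 kg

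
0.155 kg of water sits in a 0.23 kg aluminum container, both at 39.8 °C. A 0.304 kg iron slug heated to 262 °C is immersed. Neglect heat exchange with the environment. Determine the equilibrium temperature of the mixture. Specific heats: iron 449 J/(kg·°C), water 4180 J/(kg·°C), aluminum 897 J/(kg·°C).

T_f ≈ 70.4 °C

Net heat exchanged in the isolated system is zero:
0.304·449·(T − 262) + 0.155·4180·(T − 39.8) + 0.23·897·(T − 39.8) = 0
136.5(T − 262) + 647.9(T − 39.8) + 206.31(T − 39.8) = 0
(136.5 + 647.9 + 206.31) T = 136.5·262 + 647.9·39.8 + 206.31·39.8
T = 69760 / 990.71 = 70.4 °C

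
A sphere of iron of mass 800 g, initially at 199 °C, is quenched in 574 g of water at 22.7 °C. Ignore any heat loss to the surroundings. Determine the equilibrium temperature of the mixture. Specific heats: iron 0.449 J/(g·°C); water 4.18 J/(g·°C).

T_f ≈ 45.7 °C

Let T be the final temperature. ΣQ_i = 0:
800*0.449*(T − 199) + 574*4.18*(T − 22.7) = 0
(359.2 + 2399.3) T = 359.2*199 + 2399.3*22.7
T = 125945 / 2758.5 = 45.7 °C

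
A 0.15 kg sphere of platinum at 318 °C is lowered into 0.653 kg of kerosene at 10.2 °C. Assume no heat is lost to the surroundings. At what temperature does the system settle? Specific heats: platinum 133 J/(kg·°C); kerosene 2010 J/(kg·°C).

T_f ≈ 14.8 °C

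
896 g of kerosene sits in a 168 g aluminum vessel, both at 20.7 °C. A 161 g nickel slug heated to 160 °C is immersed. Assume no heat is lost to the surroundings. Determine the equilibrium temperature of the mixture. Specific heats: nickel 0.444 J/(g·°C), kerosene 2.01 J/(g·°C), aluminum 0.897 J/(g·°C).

T_f ≈ 25.6 °C

T_f is the heat-capacity-weighted average of the initial temperatures:
T_f = (71.48*160 + 1801*20.7 + 150.7*20.7) / (71.48 + 1801 + 150.7)
    = 51837 / 2023.1 ≈ 25.62 °C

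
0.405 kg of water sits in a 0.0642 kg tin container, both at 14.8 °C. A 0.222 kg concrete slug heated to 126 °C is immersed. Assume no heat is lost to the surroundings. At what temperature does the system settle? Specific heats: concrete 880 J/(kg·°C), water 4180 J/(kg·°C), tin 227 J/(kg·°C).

T_f ≈ 26.2 °C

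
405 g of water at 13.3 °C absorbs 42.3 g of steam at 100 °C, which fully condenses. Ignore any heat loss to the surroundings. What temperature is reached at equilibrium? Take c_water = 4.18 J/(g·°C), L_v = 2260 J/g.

T_f ≈ 72.6 °C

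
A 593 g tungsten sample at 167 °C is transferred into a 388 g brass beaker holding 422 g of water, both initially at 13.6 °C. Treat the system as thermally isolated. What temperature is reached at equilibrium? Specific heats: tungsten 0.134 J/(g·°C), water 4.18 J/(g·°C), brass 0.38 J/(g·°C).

T_f ≈ 19.7 °C

Taking heat into each body as positive, Σ m c ΔT = 0:
593×0.134×(T − 167) + 422×4.18×(T − 13.6) + 388×0.38×(T − 13.6) = 0
79.46(T − 167) + 1764(T − 13.6) + 147.44(T − 13.6) = 0
(79.46 + 1764 + 147.44) T = 79.46×167 + 1764×13.6 + 147.44×13.6
T = 39265 / 1990.9 = 19.7 °C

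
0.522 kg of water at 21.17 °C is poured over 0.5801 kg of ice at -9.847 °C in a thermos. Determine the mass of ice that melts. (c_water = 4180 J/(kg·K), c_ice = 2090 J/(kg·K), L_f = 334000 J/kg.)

Water can give up m c ΔT = 0.522×4180×21.17 = 46192 J before reaching 0 °C.
Of that, 0.5801×2090×9.847 = 11939 J goes to bring the ice to 0 °C, leaving 34254 J.
Melting all 0.5801 kg of ice would need 0.5801×334000 = 193753 J.
Since 34254 < 193753 J, not all the ice melts; equilibrium is at 0 °C.
m_melted×334000 = 34254  ⇒  m_melted ≈ 0.1026 kg.

m_melted ≈ 0.103 kg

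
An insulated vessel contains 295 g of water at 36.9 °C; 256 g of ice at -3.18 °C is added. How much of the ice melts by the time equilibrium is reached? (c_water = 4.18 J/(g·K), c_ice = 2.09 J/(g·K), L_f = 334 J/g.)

Heat available from the water dropping to 0 °C: 295·4.18·36.9 = 45501 J.
Of that, 256·2.09·3.18 = 1701.4 J goes to bring the ice to 0 °C, leaving 43800 J.
Fully melting the ice requires m_ice L_f = 256·334 = 85504 J.
43800 J < 85504 J, so only part of the ice melts and the system sits at 0 °C.
Mass melted = 43800/334 ≈ 131.1 g.

m_melted ≈ 131 g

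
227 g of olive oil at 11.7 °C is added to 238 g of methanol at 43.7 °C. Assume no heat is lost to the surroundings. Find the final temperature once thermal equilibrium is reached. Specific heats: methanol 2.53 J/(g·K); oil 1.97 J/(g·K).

T_f ≈ 30.1 °C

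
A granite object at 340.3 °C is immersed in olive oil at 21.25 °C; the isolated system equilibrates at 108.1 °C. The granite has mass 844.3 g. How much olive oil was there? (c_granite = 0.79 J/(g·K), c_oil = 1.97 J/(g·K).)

|Q_granite| = |Q_oil|:
844.3×0.79×(340.3 − 108.1) = m×1.97×(108.1 − 21.25)
171.09 m = 154877  ⇒  m ≈ 905.2 g

m ≈ 905 g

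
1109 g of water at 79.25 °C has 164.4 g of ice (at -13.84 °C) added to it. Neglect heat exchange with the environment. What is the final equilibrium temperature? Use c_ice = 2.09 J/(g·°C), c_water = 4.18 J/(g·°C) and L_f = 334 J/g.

Energy conservation, ΣQ = 0:
warm ice to 0 °C: 164.4×2.09×(0 − (-13.84)) = 4755.4; latent heat to melt: 164.4×334 = 54910; warm the meltwater: 687.19 T; water cools: 1109×4.18×(T − 79.25) = 4635.6(T − 79.25)
5322.8 T = 367373 − 59665 = 307708
T ≈ 57.81 °C (positive, so assuming full melt was valid).

T_f ≈ 57.8 °C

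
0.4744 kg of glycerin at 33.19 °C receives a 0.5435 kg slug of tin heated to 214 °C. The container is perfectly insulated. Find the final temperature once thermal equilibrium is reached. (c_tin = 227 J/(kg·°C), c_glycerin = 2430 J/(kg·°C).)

T_f is the heat-capacity-weighted average of the initial temperatures:
T_f = (123.37×214 + 1152.8×33.19) / (123.37 + 1152.8)
    = 64663 / 1276.2 ≈ 50.67 °C

T_f ≈ 50.7 °C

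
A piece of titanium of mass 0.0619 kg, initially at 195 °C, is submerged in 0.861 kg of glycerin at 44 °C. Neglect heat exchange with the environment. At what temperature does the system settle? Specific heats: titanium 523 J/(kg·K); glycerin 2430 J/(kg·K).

Heat gained plus heat lost sum to zero:
0.0619·523·(T − 195) + 0.861·2430·(T − 44) = 0
2124.6 T = 98371
T ≈ 46.30 °C

T_f ≈ 46.3 °C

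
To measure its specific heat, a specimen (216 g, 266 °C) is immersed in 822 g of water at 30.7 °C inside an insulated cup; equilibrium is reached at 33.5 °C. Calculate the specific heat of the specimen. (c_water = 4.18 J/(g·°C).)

c ≈ 0.192 J/(g·°C)

Heat lost by the specimen = heat gained by the water:
216×c×(266 − 33.5) = 822×4.18×(33.5 − 30.7)
50220 c = 9620.7  ⇒  c ≈ 0.1916 J/(g·°C)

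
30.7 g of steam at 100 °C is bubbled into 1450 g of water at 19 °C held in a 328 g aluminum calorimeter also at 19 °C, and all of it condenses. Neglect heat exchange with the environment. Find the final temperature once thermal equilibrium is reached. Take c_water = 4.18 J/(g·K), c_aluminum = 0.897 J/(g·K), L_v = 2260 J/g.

T_f ≈ 31.3 °C

Setting the total heat transfer to zero:
steam→water at 100 °C releases m L_v = 30.7·2260 = 69382; condensed water 100 °C→T: 128.33(T − 100); original water: 6061(T − 19); aluminum cup: 328·0.897·(T − 19) = 294.22(T − 19)
6483.5 T = 69382 + 12833 + 120749 = 202964
T ≈ 31.30 °C, under the boiling point, so the assumption holds.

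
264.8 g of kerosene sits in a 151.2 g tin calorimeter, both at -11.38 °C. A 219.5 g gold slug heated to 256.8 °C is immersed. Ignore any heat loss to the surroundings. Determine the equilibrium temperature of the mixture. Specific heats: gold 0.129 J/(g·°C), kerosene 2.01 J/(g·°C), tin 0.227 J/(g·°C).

T_f = Σ m_i c_i T_i / Σ m_i c_i:
T_f = (28.32×256.8 + 532.25×(-11.38) + 34.32×(-11.38)) / (28.32 + 532.25 + 34.32)
    = 823.85 / 594.89 ≈ 1.38 °C

T_f ≈ 1.4 °C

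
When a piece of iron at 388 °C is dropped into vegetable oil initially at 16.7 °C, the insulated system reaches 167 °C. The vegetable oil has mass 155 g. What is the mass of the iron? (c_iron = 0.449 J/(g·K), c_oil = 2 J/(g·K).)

m ≈ 470 g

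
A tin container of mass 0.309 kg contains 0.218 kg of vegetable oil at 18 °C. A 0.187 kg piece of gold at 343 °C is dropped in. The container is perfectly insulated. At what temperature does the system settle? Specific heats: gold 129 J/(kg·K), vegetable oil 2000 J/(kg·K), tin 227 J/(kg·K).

Setting the total heat transfer to zero:
0.187*129*(T − 343) + 0.218*2000*(T − 18) + 0.309*227*(T − 18) = 0
24.12(T − 343) + 436(T − 18) + 70.14(T − 18) = 0
(24.12 + 436 + 70.14) T = 24.12*343 + 436*18 + 70.14*18
T ≈ 32.78 °C

T_f ≈ 32.8 °C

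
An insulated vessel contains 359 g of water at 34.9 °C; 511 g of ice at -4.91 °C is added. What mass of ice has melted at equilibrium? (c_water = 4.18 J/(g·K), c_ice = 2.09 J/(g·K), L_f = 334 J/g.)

m_melted ≈ 141 g

Cooling the water to 0 °C releases 359×4.18×34.9 = 52372 J.
Warming the ice to 0 °C takes 511×2.09×4.91 = 5243.8 J, leaving 47128 J for melting.
Melting all 511 g of ice would need 511×334 = 170674 J.
That's not enough to melt it all — equilibrium is at 0 °C with ice remaining.
Mass melted = 47128/334 ≈ 141.1 g.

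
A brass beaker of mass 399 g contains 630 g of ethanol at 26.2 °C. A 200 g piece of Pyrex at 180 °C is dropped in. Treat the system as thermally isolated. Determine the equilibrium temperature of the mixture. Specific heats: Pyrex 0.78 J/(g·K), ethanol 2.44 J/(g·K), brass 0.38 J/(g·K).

Heat gained plus heat lost sum to zero:
200*0.78*(T − 180) + 630*2.44*(T − 26.2) + 399*0.38*(T − 26.2) = 0
(156 + 1537.2 + 151.62) T = 156*180 + 1537.2*26.2 + 151.62*26.2
T ≈ 39.21 °C

T_f ≈ 39.2 °C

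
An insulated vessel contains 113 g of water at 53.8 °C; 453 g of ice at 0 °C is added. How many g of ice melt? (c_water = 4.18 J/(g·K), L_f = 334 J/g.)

Water can give up m c ΔT = 113×4.18×53.8 = 25412 J before reaching 0 °C.
Fully melting the ice requires m_ice L_f = 453×334 = 151302 J.
25412 J < 151302 J, so only part of the ice melts and the system sits at 0 °C.
m_melt = 25412 / L_f = 76.08 g.

m_melted ≈ 76.1 g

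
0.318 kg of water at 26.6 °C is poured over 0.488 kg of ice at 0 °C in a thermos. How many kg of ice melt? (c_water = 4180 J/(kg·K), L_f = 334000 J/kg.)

Heat available from the water dropping to 0 °C: 0.318×4180×26.6 = 35358 J.
Melting all 0.488 kg of ice would need 0.488×334000 = 162992 J.
Since 35358 < 162992 J, not all the ice melts; equilibrium is at 0 °C.
m_melt = 35358 / L_f = 0.1059 kg.

m_melted ≈ 0.106 kg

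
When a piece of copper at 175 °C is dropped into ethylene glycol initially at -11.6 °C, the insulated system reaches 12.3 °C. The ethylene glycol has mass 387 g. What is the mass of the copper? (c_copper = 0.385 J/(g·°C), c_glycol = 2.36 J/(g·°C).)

m ≈ 348 g

Net heat exchanged in the isolated system is zero:
m·0.385·(12.3 − 175) + 387·2.36·(12.3 − (-11.6)) = 0
-62.64 m = -21828
m = -21828/-62.64 ≈ 348.5 g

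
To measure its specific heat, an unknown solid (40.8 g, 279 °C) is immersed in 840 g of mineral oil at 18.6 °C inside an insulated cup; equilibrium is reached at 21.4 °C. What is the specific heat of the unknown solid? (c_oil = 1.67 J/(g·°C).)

c ≈ 0.374 J/(g·°C)

Energy conservation, ΣQ = 0:
40.8·c·(21.4 − 279) + 840·1.67·(21.4 − 18.6) = 0
-10510 c = -3927.8
c = -3927.8/-10510 ≈ 0.3737 J/(g·°C)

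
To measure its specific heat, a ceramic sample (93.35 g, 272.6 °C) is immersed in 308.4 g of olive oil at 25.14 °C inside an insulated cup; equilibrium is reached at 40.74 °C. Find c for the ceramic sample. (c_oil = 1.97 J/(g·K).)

Setting the total heat transfer to zero:
93.35·c·(40.74 − 272.6) + 308.4·1.97·(40.74 − 25.14) = 0
-21644 c = -9477.7
c = -9477.7/-21644 ≈ 0.4379 J/(g·K)

c ≈ 0.438 J/(g·K)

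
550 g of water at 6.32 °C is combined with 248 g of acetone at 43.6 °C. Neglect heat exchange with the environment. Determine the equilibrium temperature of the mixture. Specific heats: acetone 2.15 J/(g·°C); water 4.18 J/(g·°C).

T_f ≈ 13.3 °C

Let T be the final temperature. ΣQ_i = 0:
248·2.15·(T − 43.6) + 550·4.18·(T − 6.32) = 0
533.2(T − 43.6) + 2299(T − 6.32) = 0
2832.2 T = 37777
T = 37777/2832.2 ≈ 13.34 °C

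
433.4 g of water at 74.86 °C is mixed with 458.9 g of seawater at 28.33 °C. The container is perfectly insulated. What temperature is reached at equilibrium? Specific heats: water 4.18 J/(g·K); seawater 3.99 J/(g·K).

T_f is the heat-capacity-weighted average of the initial temperatures:
T_f = (1811.6×74.86 + 1831×28.33) / (1811.6 + 1831)
    = 187490 / 3642.6 ≈ 51.47 °C

T_f ≈ 51.5 °C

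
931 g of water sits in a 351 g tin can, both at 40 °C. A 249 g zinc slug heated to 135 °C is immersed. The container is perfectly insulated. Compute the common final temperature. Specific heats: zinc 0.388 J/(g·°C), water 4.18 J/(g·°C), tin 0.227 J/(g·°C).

T_f ≈ 42.3 °C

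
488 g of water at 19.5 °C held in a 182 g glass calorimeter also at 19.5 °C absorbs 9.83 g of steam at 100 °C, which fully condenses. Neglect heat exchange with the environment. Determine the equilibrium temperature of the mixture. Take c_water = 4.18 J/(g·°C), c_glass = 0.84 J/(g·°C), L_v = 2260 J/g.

T_f ≈ 30.9 °C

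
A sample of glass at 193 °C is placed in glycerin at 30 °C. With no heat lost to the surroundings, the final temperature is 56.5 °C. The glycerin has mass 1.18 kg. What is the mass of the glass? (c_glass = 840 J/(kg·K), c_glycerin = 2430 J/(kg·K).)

Conservation of energy gives ΣQ = 0:
m·840·(56.5 − 193) + 1.18·2430·(56.5 − 30) = 0
-114660 m = -75986
m = -75986/-114660 ≈ 0.6627 kg

m ≈ 0.663 kg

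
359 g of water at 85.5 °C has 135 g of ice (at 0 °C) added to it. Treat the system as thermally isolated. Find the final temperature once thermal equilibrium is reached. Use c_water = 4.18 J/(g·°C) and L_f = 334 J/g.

Conservation of energy gives ΣQ = 0:
melt ice: 135·334 = 45090
  meltwater 0→T: 135·4.18·T = 564.3 T
  water: 1500.6(T − 85.5)
2064.9 T = 128303 − 45090 = 83213
T ≈ 40.30 °C — above 0 °C, consistent with complete melting.

T_f ≈ 40.3 °C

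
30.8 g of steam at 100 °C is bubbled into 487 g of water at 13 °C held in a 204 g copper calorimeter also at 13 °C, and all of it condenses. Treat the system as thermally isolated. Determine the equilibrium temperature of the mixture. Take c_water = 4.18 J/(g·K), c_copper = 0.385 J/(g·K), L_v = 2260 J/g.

Let T be the final temperature. ΣQ_i = 0:
steam→water at 100 °C releases m L_v = 30.8·2260 = 69608
  condensate cools 100→T: 30.8·4.18·(T − 100) = 128.74(T − 100)
  original water: 2035.7(T − 13)
  cup: 78.54(T − 13)
2242.9 T = 69608 + 12874 + 27485 = 109967
T ≈ 49.03 °C, under the boiling point, so the assumption holds.

T_f ≈ 49.0 °C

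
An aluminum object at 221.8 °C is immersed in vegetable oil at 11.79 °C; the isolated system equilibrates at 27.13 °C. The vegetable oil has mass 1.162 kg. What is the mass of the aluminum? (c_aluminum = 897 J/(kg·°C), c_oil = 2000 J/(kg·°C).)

m ≈ 0.204 kg

Net heat exchanged in the isolated system is zero:
m×897×(27.13 − 221.8) + 1.162×2000×(27.13 − 11.79) = 0
-174619 m = -35650
m = -35650/-174619 ≈ 0.2042 kg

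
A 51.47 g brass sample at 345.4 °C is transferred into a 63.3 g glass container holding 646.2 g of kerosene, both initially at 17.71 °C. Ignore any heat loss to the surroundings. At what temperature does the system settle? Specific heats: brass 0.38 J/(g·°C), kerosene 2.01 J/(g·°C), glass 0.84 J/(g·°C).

T_f ≈ 22.4 °C

Setting the total heat transfer to zero:
51.47*0.38*(T − 345.4) + 646.2*2.01*(T − 17.71) + 63.3*0.84*(T − 17.71) = 0
19.56(T − 345.4) + 1298.9(T − 17.71) + 53.17(T − 17.71) = 0
(19.56 + 1298.9 + 53.17) T = 19.56*345.4 + 1298.9*17.71 + 53.17*17.71
T ≈ 22.38 °C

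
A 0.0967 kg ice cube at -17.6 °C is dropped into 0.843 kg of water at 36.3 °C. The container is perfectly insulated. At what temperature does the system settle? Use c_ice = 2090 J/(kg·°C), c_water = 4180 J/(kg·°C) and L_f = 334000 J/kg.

T_f ≈ 23.4 °C

Conservation of energy gives ΣQ = 0:
ice -17.6→0 °C: 0.0967·2090·17.6 = 3557
  fusion: m_ice L_f = 0.0967·334000 = 32298
  warm the meltwater: 404.21 T
  water: 3523.7(T − 36.3)
3927.9 T = 127912 − 35855 = 92057
T ≈ 23.44 °C. Since T > 0 °C, the all-ice-melts assumption holds.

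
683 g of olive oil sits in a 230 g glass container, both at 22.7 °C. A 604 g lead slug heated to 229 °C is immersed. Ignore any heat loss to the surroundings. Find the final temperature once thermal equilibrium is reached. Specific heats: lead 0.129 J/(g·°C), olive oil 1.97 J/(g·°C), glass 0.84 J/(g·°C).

T_f = Σ m_i c_i T_i / Σ m_i c_i:
T_f = (77.92·229 + 1345.5·22.7 + 193.2·22.7) / (77.92 + 1345.5 + 193.2)
    = 52771 / 1616.6 ≈ 32.64 °C

T_f ≈ 32.6 °C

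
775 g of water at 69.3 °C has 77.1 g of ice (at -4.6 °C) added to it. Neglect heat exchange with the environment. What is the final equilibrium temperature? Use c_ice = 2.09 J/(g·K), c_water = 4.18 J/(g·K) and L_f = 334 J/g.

Sum of m c ΔT and latent-heat terms is zero:
warm ice to 0 °C: 77.1·2.09·(0 − (-4.6)) = 741.24; fusion: m_ice L_f = 77.1·334 = 25751; warm the meltwater: 322.28 T; water: 3239.5(T − 69.3)
3561.8 T = 224497 − 26493 = 198005
T ≈ 55.59 °C (positive, so assuming full melt was valid).

T_f ≈ 55.6 °C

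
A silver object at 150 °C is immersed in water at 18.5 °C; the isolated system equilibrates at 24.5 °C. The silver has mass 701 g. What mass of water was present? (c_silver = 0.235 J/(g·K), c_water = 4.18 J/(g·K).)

m ≈ 824 g

Heat lost by the silver = heat gained by the water:
701×0.235×(150 − 24.5) = m×4.18×(24.5 − 18.5)
25.08 m = 20674  ⇒  m ≈ 824.3 g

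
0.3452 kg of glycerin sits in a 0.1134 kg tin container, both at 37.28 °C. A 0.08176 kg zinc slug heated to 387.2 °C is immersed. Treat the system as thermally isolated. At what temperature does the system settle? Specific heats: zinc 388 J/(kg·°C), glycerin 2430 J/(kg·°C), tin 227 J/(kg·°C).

T_f ≈ 49.7 °C

Heat gained plus heat lost sum to zero:
0.08176×388×(T − 387.2) + 0.3452×2430×(T − 37.28) + 0.1134×227×(T − 37.28) = 0
31.72(T − 387.2) + 838.84(T − 37.28) + 25.74(T − 37.28) = 0
896.3 T = 44515
T = 44515/896.3 ≈ 49.66 °C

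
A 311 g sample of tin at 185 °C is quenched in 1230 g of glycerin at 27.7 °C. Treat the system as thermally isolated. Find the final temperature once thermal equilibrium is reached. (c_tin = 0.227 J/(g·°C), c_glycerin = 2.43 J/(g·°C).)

Let T be the final temperature. ΣQ_i = 0:
311·0.227·(T − 185) + 1230·2.43·(T − 27.7) = 0
70.6(T − 185) + 2988.9(T − 27.7) = 0
3059.5 T = 95853
T = 95853 / 3059.5 = 31.3 °C

T_f ≈ 31.3 °C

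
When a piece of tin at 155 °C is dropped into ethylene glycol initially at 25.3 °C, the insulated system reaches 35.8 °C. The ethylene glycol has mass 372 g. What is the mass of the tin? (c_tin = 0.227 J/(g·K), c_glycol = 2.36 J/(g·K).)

|Q_tin| = |Q_glycol|:
m×0.227×(155 − 35.8) = 372×2.36×(35.8 − 25.3)
27.06 m = 9218.2  ⇒  m ≈ 340.7 g

m ≈ 341 g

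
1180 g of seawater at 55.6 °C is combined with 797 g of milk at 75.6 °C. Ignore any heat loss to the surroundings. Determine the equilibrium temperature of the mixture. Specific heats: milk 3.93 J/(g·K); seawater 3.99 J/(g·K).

T_f = Σ m_i c_i T_i / Σ m_i c_i:
T_f = (3132.2×75.6 + 4708.2×55.6) / (3132.2 + 4708.2)
    = 498571 / 7840.4 ≈ 63.59 °C

T_f ≈ 63.6 °C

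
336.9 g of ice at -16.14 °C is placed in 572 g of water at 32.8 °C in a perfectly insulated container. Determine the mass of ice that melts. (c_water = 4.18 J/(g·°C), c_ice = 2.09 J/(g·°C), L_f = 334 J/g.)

m_melted ≈ 201 g

Heat available from the water dropping to 0 °C: 572×4.18×32.8 = 78423 J.
Of that, 336.9×2.09×16.14 = 11365 J goes to bring the ice to 0 °C, leaving 67059 J.
Fully melting the ice requires m_ice L_f = 336.9×334 = 112525 J.
That's not enough to melt it all — equilibrium is at 0 °C with ice remaining.
m_melt = 67059 / L_f = 200.8 g.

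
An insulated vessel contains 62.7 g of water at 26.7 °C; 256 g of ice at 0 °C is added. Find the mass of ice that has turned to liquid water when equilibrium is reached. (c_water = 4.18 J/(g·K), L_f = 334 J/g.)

Cooling the water to 0 °C releases 62.7·4.18·26.7 = 6997.7 J.
To melt every bit of ice: 256·334 = 85504 J.
Since 6997.7 < 85504 J, not all the ice melts; equilibrium is at 0 °C.
Mass melted = 6997.7/334 ≈ 20.95 g.

m_melted ≈ 21 g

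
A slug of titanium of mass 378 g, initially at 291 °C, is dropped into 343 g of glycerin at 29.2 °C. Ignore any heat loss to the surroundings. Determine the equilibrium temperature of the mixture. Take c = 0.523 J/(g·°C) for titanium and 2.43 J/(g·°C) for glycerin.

Set heat shed by the hot body equal to heat absorbed by the cold body:
378*0.523*(291 − T) = 343*2.43*(T − 29.2)
197.69(291 − T) = 833.49(T − 29.2)
1031.2 T = 81867  ⇒  T ≈ 79.39 °C

T_f ≈ 79.4 °C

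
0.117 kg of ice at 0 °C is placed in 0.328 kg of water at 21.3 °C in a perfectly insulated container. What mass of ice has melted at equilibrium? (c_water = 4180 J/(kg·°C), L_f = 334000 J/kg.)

m_melted ≈ 0.0874 kg

Heat available from the water dropping to 0 °C: 0.328·4180·21.3 = 29203 J.
Fully melting the ice requires m_ice L_f = 0.117·334000 = 39078 J.
29203 J < 39078 J, so only part of the ice melts and the system sits at 0 °C.
m_melt = 29203 / L_f = 0.08743 kg.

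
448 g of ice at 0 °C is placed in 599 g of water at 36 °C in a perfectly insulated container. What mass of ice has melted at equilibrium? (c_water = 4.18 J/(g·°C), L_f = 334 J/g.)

m_melted ≈ 270 g

Cooling the water to 0 °C releases 599×4.18×36 = 90138 J.
Fully melting the ice requires m_ice L_f = 448×334 = 149632 J.
That's not enough to melt it all — equilibrium is at 0 °C with ice remaining.
Mass melted = 90138/334 ≈ 269.9 g.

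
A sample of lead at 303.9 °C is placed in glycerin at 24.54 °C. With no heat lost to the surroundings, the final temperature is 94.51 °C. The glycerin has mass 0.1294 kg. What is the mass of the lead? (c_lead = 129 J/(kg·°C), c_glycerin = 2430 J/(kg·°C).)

m ≈ 0.815 kg

Energy conservation, ΣQ = 0:
m×129×(94.51 − 303.9) + 0.1294×2430×(94.51 − 24.54) = 0
-27011 m = -22002
m = -22002/-27011 ≈ 0.8145 kg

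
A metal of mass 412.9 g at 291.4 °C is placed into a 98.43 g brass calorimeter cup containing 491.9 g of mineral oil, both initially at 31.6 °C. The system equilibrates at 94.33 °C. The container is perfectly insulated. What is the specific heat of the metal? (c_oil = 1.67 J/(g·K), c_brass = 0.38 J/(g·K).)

c ≈ 0.662 J/(g·K)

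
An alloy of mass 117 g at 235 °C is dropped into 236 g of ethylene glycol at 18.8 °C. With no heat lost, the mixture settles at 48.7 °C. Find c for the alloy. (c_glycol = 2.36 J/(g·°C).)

c ≈ 0.764 J/(g·°C)

Heat gained plus heat lost sum to zero:
117×c×(48.7 − 235) + 236×2.36×(48.7 − 18.8) = 0
-21797 c = -16653
c = -16653/-21797 ≈ 0.764 J/(g·°C)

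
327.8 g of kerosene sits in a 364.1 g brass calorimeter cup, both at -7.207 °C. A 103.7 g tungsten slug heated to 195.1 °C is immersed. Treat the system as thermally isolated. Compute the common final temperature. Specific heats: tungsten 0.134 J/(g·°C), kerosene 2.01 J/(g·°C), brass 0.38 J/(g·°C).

T_f ≈ -3.7 °C

Net heat exchanged in the isolated system is zero:
103.7×0.134×(T − 195.1) + 327.8×2.01×(T − (-7.207)) + 364.1×0.38×(T − (-7.207)) = 0
13.9(T − 195.1) + 658.88(T − (-7.207)) + 138.36(T − (-7.207)) = 0
811.13 T = -3034.6
T = -3034.6/811.13 ≈ -3.74 °C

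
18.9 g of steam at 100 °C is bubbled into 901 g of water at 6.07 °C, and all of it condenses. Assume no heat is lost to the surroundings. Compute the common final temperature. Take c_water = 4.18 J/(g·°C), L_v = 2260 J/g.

Taking heat into each body as positive, Σ m c ΔT = 0:
steam→water at 100 °C releases m L_v = 18.9·2260 = 42714
  condensate cools 100→T: 18.9·4.18·(T − 100) = 79(T − 100)
  water warms: 901·4.18·(T − 6.07) = 3766.2(T − 6.07)
3845.2 T = 42714 + 7900.2 + 22861 = 73475
T ≈ 19.11 °C (< 100 °C, so full condensation is consistent).

T_f ≈ 19.1 °C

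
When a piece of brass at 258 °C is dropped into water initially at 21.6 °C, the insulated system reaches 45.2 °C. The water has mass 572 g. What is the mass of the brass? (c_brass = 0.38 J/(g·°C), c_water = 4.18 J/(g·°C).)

Let T be the final temperature. ΣQ_i = 0:
m·0.38·(45.2 − 258) + 572·4.18·(45.2 − 21.6) = 0
-80.86 m = -56427
m = -56427/-80.86 ≈ 697.8 g

m ≈ 698 g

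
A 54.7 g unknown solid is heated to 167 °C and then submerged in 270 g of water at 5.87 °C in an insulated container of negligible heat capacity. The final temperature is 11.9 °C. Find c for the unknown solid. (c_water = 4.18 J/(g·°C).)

Heat lost by the unknown solid = heat gained by the water:
54.7×c×(167 − 11.9) = 270×4.18×(11.9 − 5.87)
8484 c = 6805.5  ⇒  c ≈ 0.8022 J/(g·°C)

c ≈ 0.802 J/(g·°C)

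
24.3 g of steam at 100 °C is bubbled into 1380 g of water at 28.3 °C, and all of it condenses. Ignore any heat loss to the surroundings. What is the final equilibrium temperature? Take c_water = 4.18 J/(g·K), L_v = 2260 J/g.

Setting the total heat transfer to zero:
latent heat released on condensation: 24.3×2260 = 54918
  condensate cools 100→T: 24.3×4.18×(T − 100) = 101.57(T − 100)
  water warms: 1380×4.18×(T − 28.3) = 5768.4(T − 28.3)
5870 T = 54918 + 10157 + 163246 = 228321
T ≈ 38.90 °C (< 100 °C, so full condensation is consistent).

T_f ≈ 38.9 °C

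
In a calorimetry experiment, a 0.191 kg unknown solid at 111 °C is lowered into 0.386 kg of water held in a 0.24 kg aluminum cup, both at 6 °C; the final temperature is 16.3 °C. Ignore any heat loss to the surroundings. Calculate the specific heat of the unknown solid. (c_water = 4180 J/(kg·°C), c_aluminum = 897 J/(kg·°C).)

c ≈ 1040 J/(kg·°C)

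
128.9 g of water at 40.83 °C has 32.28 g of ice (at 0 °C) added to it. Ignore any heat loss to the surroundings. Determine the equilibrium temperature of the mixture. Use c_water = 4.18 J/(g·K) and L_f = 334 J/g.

Heat gained plus heat lost sum to zero:
melt ice: 32.28·334 = 10782; warm the meltwater: 134.93 T; water: 538.8(T − 40.83)
673.73 T = 21999 − 10782 = 11218
T ≈ 16.65 °C (positive, so assuming full melt was valid).

T_f ≈ 16.7 °C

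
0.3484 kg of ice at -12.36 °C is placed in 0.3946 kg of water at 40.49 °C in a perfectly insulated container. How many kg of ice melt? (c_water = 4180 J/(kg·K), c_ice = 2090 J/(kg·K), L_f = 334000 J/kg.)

m_melted ≈ 0.173 kg

Cooling the water to 0 °C releases 0.3946·4180·40.49 = 66785 J.
Warming the ice to 0 °C takes 0.3484·2090·12.36 = 9000 J, leaving 57785 J for melting.
To melt every bit of ice: 0.3484·334000 = 116366 J.
57785 J < 116366 J, so only part of the ice melts and the system sits at 0 °C.
Mass melted = 57785/334000 ≈ 0.173 kg.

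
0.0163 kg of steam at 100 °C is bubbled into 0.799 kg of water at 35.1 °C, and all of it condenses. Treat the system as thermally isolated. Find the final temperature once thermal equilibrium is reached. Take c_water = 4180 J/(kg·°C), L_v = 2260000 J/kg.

Energy balance with sensible and latent terms:
latent heat released on condensation: 0.0163×2260000 = 36838
  condensate cools 100→T: 0.0163×4180×(T − 100) = 68.13(T − 100)
  water warms: 0.799×4180×(T − 35.1) = 3339.8(T − 35.1)
3408 T = 36838 + 6813.4 + 117228 = 160879
T ≈ 47.21 °C, under the boiling point, so the assumption holds.

T_f ≈ 47.2 °C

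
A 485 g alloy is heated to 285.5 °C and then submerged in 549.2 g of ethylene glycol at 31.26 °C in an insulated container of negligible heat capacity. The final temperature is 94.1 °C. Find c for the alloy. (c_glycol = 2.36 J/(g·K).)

c ≈ 0.877 J/(g·K)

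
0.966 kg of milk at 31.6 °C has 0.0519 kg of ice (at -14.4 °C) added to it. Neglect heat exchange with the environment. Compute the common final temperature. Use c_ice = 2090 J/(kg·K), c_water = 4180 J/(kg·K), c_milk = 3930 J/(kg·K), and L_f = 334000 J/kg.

T_f ≈ 25.2 °C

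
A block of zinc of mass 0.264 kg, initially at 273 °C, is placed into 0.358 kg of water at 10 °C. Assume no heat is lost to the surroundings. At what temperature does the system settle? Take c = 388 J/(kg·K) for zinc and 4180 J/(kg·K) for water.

T_f ≈ 26.8 °C

Let T be the final temperature. ΣQ_i = 0:
0.264×388×(T − 273) + 0.358×4180×(T − 10) = 0
102.43(T − 273) + 1496.4(T − 10) = 0
(102.43 + 1496.4) T = 102.43×273 + 1496.4×10
T = 42928/1598.9 ≈ 26.85 °C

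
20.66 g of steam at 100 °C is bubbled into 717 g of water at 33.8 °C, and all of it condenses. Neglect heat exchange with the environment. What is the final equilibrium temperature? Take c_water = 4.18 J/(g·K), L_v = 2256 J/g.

T_f ≈ 50.8 °C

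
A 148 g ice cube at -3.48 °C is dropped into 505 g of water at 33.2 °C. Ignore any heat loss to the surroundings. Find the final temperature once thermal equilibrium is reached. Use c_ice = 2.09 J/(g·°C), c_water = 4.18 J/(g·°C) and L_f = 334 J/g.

T_f ≈ 7.2 °C

Taking heat into each body as positive, Σ m c ΔT = 0:
warm ice to 0 °C: 148·2.09·(0 − (-3.48)) = 1076.4
  latent heat to melt: 148·334 = 49432
  meltwater 0→T: 148·4.18·T = 618.64 T
  water: 2110.9(T − 33.2)
2729.5 T = 70082 − 50508 = 19573
T ≈ 7.17 °C. Since T > 0 °C, the all-ice-melts assumption holds.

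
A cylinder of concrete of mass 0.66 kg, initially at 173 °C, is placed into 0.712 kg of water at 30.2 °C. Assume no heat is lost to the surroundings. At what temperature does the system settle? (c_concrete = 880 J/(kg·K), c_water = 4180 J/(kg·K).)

T_f ≈ 53.5 °C

Net heat exchanged in the isolated system is zero:
0.66·880·(T − 173) + 0.712·4180·(T − 30.2) = 0
580.8(T − 173) + 2976.2(T − 30.2) = 0
(580.8 + 2976.2) T = 580.8·173 + 2976.2·30.2
T = 190358/3557 ≈ 53.52 °C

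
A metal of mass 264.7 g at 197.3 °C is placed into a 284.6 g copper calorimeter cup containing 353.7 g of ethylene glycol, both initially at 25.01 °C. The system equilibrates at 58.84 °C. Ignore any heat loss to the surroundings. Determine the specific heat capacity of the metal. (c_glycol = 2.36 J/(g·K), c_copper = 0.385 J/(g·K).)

c ≈ 0.872 J/(g·K)

Taking heat into each body as positive, Σ m c ΔT = 0:
264.7·c·(58.84 − 197.3) + 353.7·2.36·(58.84 − 25.01) + 284.6·0.385·(58.84 − 25.01) = 0
-36650 c = -31946
c = -31946/-36650 ≈ 0.8716 J/(g·K)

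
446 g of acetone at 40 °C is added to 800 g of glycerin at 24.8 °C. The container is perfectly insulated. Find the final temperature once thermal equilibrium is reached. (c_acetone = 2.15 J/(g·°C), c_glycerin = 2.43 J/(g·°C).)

T_f = Σ m_i c_i T_i / Σ m_i c_i:
T_f = (958.9×40 + 1944×24.8) / (958.9 + 1944)
    = 86567 / 2902.9 ≈ 29.82 °C

T_f ≈ 29.8 °C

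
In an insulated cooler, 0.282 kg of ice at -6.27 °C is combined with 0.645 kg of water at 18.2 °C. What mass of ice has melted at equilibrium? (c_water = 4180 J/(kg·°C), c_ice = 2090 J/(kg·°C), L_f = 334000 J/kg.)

Cooling the water to 0 °C releases 0.645×4180×18.2 = 49069 J.
Of that, 0.282×2090×6.27 = 3695.4 J goes to bring the ice to 0 °C, leaving 45374 J.
Melting all 0.282 kg of ice would need 0.282×334000 = 94188 J.
Since 45374 < 94188 J, not all the ice melts; equilibrium is at 0 °C.
m_melted×334000 = 45374  ⇒  m_melted ≈ 0.1358 kg.

m_melted ≈ 0.136 kg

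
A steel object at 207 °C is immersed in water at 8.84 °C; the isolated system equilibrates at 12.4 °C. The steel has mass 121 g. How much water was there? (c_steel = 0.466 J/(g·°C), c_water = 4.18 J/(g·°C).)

Heat lost by the steel = heat gained by the water:
121·0.466·(207 − 12.4) = m·4.18·(12.4 − 8.84)
14.88 m = 10973  ⇒  m ≈ 737.4 g

m ≈ 737 g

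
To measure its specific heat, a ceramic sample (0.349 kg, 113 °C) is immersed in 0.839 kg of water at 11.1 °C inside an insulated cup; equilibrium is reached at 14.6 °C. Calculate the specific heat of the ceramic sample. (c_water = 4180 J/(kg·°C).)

Setting the total heat transfer to zero:
0.349×c×(14.6 − 113) + 0.839×4180×(14.6 − 11.1) = 0
-34.34 c = -12275
c = -12275/-34.34 ≈ 357.4 J/(kg·°C)

c ≈ 357 J/(kg·°C)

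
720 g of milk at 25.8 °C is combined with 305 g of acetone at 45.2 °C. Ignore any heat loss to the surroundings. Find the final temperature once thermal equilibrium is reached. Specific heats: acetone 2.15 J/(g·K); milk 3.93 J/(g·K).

T_f ≈ 29.5 °C

Let T be the final temperature. ΣQ_i = 0:
305*2.15*(T − 45.2) + 720*3.93*(T − 25.8) = 0
655.75(T − 45.2) + 2829.6(T − 25.8) = 0
(655.75 + 2829.6) T = 655.75*45.2 + 2829.6*25.8
T ≈ 29.45 °C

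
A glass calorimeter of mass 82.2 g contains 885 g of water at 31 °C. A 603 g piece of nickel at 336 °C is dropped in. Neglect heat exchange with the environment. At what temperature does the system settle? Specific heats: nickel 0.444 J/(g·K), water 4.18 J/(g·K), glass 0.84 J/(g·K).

T_f ≈ 51.2 °C

Setting the total heat transfer to zero:
603×0.444×(T − 336) + 885×4.18×(T − 31) + 82.2×0.84×(T − 31) = 0
267.73(T − 336) + 3699.3(T − 31) + 69.05(T − 31) = 0
(267.73 + 3699.3 + 69.05) T = 267.73×336 + 3699.3×31 + 69.05×31
T = 206777/4036.1 ≈ 51.23 °C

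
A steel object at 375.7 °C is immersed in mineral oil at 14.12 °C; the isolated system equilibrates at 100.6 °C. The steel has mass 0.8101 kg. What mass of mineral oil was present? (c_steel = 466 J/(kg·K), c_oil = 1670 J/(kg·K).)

Setting the total heat transfer to zero:
0.8101·466·(100.6 − 375.7) + m·1670·(100.6 − 14.12) = 0
144422 m = 103852
m = 103852/144422 ≈ 0.7191 kg

m ≈ 0.719 kg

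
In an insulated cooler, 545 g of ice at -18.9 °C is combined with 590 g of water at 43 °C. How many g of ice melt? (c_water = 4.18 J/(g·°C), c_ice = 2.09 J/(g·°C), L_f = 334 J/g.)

Heat available from the water dropping to 0 °C: 590·4.18·43 = 106047 J.
Of that, 545·2.09·18.9 = 21528 J goes to bring the ice to 0 °C, leaving 84519 J.
Melting all 545 g of ice would need 545·334 = 182030 J.
Since 84519 < 182030 J, not all the ice melts; equilibrium is at 0 °C.
m_melt = 84519 / L_f = 253 g.

m_melted ≈ 253 g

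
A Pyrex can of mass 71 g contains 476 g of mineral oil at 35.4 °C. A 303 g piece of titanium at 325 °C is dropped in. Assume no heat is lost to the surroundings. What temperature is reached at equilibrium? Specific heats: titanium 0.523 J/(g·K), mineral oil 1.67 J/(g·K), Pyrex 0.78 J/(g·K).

With ΣQ=0 the equilibrium temperature is the m·c-weighted mean:
T_f = (158.47×325 + 794.92×35.4 + 55.38×35.4) / (158.47 + 794.92 + 55.38)
    = 81603 / 1008.8 ≈ 80.89 °C

T_f ≈ 80.9 °C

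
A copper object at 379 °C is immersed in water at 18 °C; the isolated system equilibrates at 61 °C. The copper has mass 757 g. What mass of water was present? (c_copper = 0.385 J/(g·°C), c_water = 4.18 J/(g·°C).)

Heat lost by the copper = heat gained by the water:
757·0.385·(379 − 61) = m·4.18·(61 − 18)
179.74 m = 92680  ⇒  m ≈ 515.6 g

m ≈ 516 g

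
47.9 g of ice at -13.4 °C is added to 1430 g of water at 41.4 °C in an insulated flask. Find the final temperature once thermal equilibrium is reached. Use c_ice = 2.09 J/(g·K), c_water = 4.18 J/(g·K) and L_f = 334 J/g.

T_f ≈ 37.3 °C

Net heat exchanged in the isolated system is zero:
ice -13.4→0 °C: 47.9·2.09·13.4 = 1341.5
  melt ice: 47.9·334 = 15999
  meltwater 0→T: 47.9·4.18·T = 200.22 T
  water: 5977.4(T − 41.4)
6177.6 T = 247464 − 17340 = 230124
T ≈ 37.25 °C (positive, so assuming full melt was valid).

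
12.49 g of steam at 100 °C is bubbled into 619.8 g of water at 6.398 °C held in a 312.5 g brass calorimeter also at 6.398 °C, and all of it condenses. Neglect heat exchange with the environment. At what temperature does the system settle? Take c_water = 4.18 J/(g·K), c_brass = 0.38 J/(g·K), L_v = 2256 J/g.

T_f ≈ 18.4 °C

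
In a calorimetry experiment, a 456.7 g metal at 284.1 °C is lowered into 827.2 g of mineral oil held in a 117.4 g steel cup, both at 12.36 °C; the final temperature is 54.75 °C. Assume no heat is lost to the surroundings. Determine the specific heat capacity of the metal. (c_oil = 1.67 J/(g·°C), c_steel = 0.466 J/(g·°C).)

Heat gained plus heat lost sum to zero:
456.7·c·(54.75 − 284.1) + 827.2·1.67·(54.75 − 12.36) + 117.4·0.466·(54.75 − 12.36) = 0
-104744 c = -60878
c = -60878/-104744 ≈ 0.5812 J/(g·°C)

c ≈ 0.581 J/(g·°C)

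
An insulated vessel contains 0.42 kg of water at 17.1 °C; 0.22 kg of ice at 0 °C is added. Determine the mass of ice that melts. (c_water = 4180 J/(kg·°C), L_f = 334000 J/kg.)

m_melted ≈ 0.0899 kg

Cooling the water to 0 °C releases 0.42·4180·17.1 = 30021 J.
Melting all 0.22 kg of ice would need 0.22·334000 = 73480 J.
30021 J < 73480 J, so only part of the ice melts and the system sits at 0 °C.
Mass melted = 30021/334000 ≈ 0.08988 kg.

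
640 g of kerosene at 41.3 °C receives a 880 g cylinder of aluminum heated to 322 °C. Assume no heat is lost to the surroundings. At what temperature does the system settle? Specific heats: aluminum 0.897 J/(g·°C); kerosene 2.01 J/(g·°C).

T_f is the heat-capacity-weighted average of the initial temperatures:
T_f = (789.36×322 + 1286.4×41.3) / (789.36 + 1286.4)
    = 307302 / 2075.8 ≈ 148.04 °C

T_f ≈ 148.0 °C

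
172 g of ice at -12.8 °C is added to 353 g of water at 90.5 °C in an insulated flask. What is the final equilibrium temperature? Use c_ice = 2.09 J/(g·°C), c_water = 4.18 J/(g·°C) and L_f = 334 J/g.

T_f ≈ 32.6 °C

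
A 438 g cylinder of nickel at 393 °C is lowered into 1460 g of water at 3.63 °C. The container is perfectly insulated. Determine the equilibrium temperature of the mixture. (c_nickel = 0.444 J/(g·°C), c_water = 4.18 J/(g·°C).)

T_f ≈ 15.7 °C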